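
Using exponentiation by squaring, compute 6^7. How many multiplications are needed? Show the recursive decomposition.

Computing 6^7 by squaring (build up from 6^1; each line after the first costs one multiplication):

6^1 = 6
6^2 = (6^1)^2 = 6^2 = 36
6^3 = 6 * 6^2 = 6 * 36 = 216
6^6 = (6^3)^2 = 216^2 = 46656
6^7 = 6 * 6^6 = 6 * 46656 = 279936

Result: 279936
Multiplications needed: 4 (4 lines after 6^1)

6^7 = 279936. Using exponentiation by squaring, this requires 4 multiplications. The key idea: if the exponent is even, square the half-power; if odd, multiply by the base once.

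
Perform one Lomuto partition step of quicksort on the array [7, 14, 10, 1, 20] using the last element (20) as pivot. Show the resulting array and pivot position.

Lomuto partition with pivot = 20:

Initial array: [7, 14, 10, 1, 20]

arr[0]=7 <= 20: swap with position 0, array becomes [7, 14, 10, 1, 20]
arr[1]=14 <= 20: swap with position 1, array becomes [7, 14, 10, 1, 20]
arr[2]=10 <= 20: swap with position 2, array becomes [7, 14, 10, 1, 20]
arr[3]=1 <= 20: swap with position 3, array becomes [7, 14, 10, 1, 20]

Place pivot at position 4: [7, 14, 10, 1, 20]
Pivot position: 4

After partitioning with pivot 20, the array becomes [7, 14, 10, 1, 20]. The pivot is placed at index 4. All elements to the left of the pivot are <= 20, and all elements to the right are > 20.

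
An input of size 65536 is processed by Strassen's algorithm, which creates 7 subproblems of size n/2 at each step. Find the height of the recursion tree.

For divide and conquer with division factor 2:

Problem sizes at each level:
Level 0: 65536
Level 1: 32768
Level 2: 16384
Level 3: 8192
Level 4: 4096
Level 5: 2048
Level 6: 1024
Level 7: 512
Level 8: 256
Level 9: 128
Level 10: 64
Level 11: 32
Level 12: 16
Level 13: 8
Level 14: 4
Level 15: 2
Level 16: 1

The root is level 0 and the size-1 base case is level 16 (the tree spans levels 0 through 16, i.e. 17 levels counting the root), so the depth is the number of divisions: log_2(65536) = 16

The recursion tree depth is log_2(65536) = 16. At each level, the problem size is divided by 2, so it takes 16 divisions to reduce to a base case of size 1. The algorithm makes 7 recursive calls at each level.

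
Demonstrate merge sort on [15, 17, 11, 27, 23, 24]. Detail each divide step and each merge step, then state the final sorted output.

Merge sort trace:

Split: [15, 17, 11, 27, 23, 24] -> [15, 17, 11] and [27, 23, 24]
  Split: [15, 17, 11] -> [15] and [17, 11]
    Split: [17, 11] -> [17] and [11]
    Merge: [17] + [11] -> [11, 17]
  Merge: [15] + [11, 17] -> [11, 15, 17]
  Split: [27, 23, 24] -> [27] and [23, 24]
    Split: [23, 24] -> [23] and [24]
    Merge: [23] + [24] -> [23, 24]
  Merge: [27] + [23, 24] -> [23, 24, 27]
Merge: [11, 15, 17] + [23, 24, 27] -> [11, 15, 17, 23, 24, 27]

Final sorted array: [11, 15, 17, 23, 24, 27]

The merge sort proceeds by recursively splitting the array and merging sorted halves.
After all merges, the sorted array is [11, 15, 17, 23, 24, 27].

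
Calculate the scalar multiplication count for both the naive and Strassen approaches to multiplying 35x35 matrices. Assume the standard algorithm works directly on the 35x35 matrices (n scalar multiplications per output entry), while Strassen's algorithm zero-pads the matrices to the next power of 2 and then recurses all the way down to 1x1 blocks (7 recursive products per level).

Matrix multiplication for 35x35 matrices:

Strassen's algorithm requires power-of-2 dimensions. Pad 35x35 to 64x64 (next power of 2).

Standard algorithm: 35^3 = 42875 multiplications
Strassen's algorithm: 7^(log2(64)) = 7^6 = 117649 multiplications
Difference: 42875 - 117649 = -74774 (Strassen uses MORE here due to padding overhead — for small or just-over-power-of-2 n, padding can outweigh the per-level savings)

Standard: 42875 multiplications (35^3). Strassen: 117649 multiplications (7^6, after padding to 64x64). Strassen reduces 8 recursive multiplications to 7 at each level.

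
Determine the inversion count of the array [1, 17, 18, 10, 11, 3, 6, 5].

Finding inversions in [1, 17, 18, 10, 11, 3, 6, 5]:

(1, 3): arr[1]=17 > arr[3]=10
(1, 4): arr[1]=17 > arr[4]=11
(1, 5): arr[1]=17 > arr[5]=3
(1, 6): arr[1]=17 > arr[6]=6
(1, 7): arr[1]=17 > arr[7]=5
(2, 3): arr[2]=18 > arr[3]=10
(2, 4): arr[2]=18 > arr[4]=11
(2, 5): arr[2]=18 > arr[5]=3
(2, 6): arr[2]=18 > arr[6]=6
(2, 7): arr[2]=18 > arr[7]=5
(3, 5): arr[3]=10 > arr[5]=3
(3, 6): arr[3]=10 > arr[6]=6
(3, 7): arr[3]=10 > arr[7]=5
(4, 5): arr[4]=11 > arr[5]=3
(4, 6): arr[4]=11 > arr[6]=6
(4, 7): arr[4]=11 > arr[7]=5
(6, 7): arr[6]=6 > arr[7]=5

Total inversions: 17

The array has 17 inversion(s): (1,3), (1,4), (1,5), (1,6), (1,7), (2,3), (2,4), (2,5), (2,6), (2,7), (3,5), (3,6), (3,7), (4,5), (4,6), (4,7), (6,7). Each pair (i,j) satisfies i < j and arr[i] > arr[j].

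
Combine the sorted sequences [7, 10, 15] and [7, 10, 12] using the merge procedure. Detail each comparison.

Merging process:

Compare 7 vs 7: take 7 from left. Merged: [7]
Compare 10 vs 7: take 7 from right. Merged: [7, 7]
Compare 10 vs 10: take 10 from left. Merged: [7, 7, 10]
Compare 15 vs 10: take 10 from right. Merged: [7, 7, 10, 10]
Compare 15 vs 12: take 12 from right. Merged: [7, 7, 10, 10, 12]
Append remaining from left: [15]. Merged: [7, 7, 10, 10, 12, 15]

Final merged array: [7, 7, 10, 10, 12, 15]
Total comparisons: 5

The merged array is [7, 7, 10, 10, 12, 15], requiring 5 comparisons. The merge step runs in O(n) time where n is the total number of elements.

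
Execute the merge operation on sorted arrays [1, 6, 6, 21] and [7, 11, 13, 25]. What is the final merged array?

Merging process:

Compare 1 vs 7: take 1 from left. Merged: [1]
Compare 6 vs 7: take 6 from left. Merged: [1, 6]
Compare 6 vs 7: take 6 from left. Merged: [1, 6, 6]
Compare 21 vs 7: take 7 from right. Merged: [1, 6, 6, 7]
Compare 21 vs 11: take 11 from right. Merged: [1, 6, 6, 7, 11]
Compare 21 vs 13: take 13 from right. Merged: [1, 6, 6, 7, 11, 13]
Compare 21 vs 25: take 21 from left. Merged: [1, 6, 6, 7, 11, 13, 21]
Append remaining from right: [25]. Merged: [1, 6, 6, 7, 11, 13, 21, 25]

Final merged array: [1, 6, 6, 7, 11, 13, 21, 25]
Total comparisons: 7

The merged array is [1, 6, 6, 7, 11, 13, 21, 25], requiring 7 comparisons. The merge step runs in O(n) time where n is the total number of elements.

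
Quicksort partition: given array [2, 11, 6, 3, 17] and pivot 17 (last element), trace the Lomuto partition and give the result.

Lomuto partition with pivot = 17:

Initial array: [2, 11, 6, 3, 17]

arr[0]=2 <= 17: swap with position 0, array becomes [2, 11, 6, 3, 17]
arr[1]=11 <= 17: swap with position 1, array becomes [2, 11, 6, 3, 17]
arr[2]=6 <= 17: swap with position 2, array becomes [2, 11, 6, 3, 17]
arr[3]=3 <= 17: swap with position 3, array becomes [2, 11, 6, 3, 17]

Place pivot at position 4: [2, 11, 6, 3, 17]
Pivot position: 4

After partitioning with pivot 17, the array becomes [2, 11, 6, 3, 17]. The pivot is placed at index 4. All elements to the left of the pivot are <= 17, and all elements to the right are > 17.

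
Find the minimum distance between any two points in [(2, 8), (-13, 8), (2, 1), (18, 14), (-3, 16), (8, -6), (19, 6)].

Computing all pairwise distances among 7 points:

d((2, 8), (-13, 8)) = 15.0
d((2, 8), (2, 1)) = 7.0 <-- minimum
d((2, 8), (18, 14)) = 17.088
d((2, 8), (-3, 16)) = 9.434
d((2, 8), (8, -6)) = 15.2315
d((2, 8), (19, 6)) = 17.1172
d((-13, 8), (2, 1)) = 16.5529
d((-13, 8), (18, 14)) = 31.5753
d((-13, 8), (-3, 16)) = 12.8062
d((-13, 8), (8, -6)) = 25.2389
d((-13, 8), (19, 6)) = 32.0624
d((2, 1), (18, 14)) = 20.6155
d((2, 1), (-3, 16)) = 15.8114
d((2, 1), (8, -6)) = 9.2195
d((2, 1), (19, 6)) = 17.72
d((18, 14), (-3, 16)) = 21.095
d((18, 14), (8, -6)) = 22.3607
d((18, 14), (19, 6)) = 8.0623
d((-3, 16), (8, -6)) = 24.5967
d((-3, 16), (19, 6)) = 24.1661
d((8, -6), (19, 6)) = 16.2788

Closest pair: (2, 8) and (2, 1) with distance 7.0

The closest pair is (2, 8) and (2, 1) with Euclidean distance 7.0. For 7 points, brute-force pairwise comparison is shown above. For large n, the divide-and-conquer algorithm (sort by x, recurse on halves, check the dividing strip) achieves O(n log n).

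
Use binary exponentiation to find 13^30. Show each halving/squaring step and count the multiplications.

Computing 13^30 by squaring (build up from 13^1; each line after the first costs one multiplication):

13^1 = 13
13^2 = (13^1)^2 = 13^2 = 169
13^3 = 13 * 13^2 = 13 * 169 = 2197
13^6 = (13^3)^2 = 2197^2 = 4826809
13^7 = 13 * 13^6 = 13 * 4826809 = 62748517
13^14 = (13^7)^2 = 62748517^2 = 3937376385699289
13^15 = 13 * 13^14 = 13 * 3937376385699289 = 51185893014090757
13^30 = (13^15)^2 = 51185893014090757^2 = 2619995643649944960380551432833049

Result: 2619995643649944960380551432833049
Multiplications needed: 7 (7 lines after 13^1)

13^30 = 2619995643649944960380551432833049. Using exponentiation by squaring, this requires 7 multiplications. The key idea: if the exponent is even, square the half-power; if odd, multiply by the base once.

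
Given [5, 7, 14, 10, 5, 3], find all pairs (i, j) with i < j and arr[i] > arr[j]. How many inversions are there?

Finding inversions in [5, 7, 14, 10, 5, 3]:

(0, 5): arr[0]=5 > arr[5]=3
(1, 4): arr[1]=7 > arr[4]=5
(1, 5): arr[1]=7 > arr[5]=3
(2, 3): arr[2]=14 > arr[3]=10
(2, 4): arr[2]=14 > arr[4]=5
(2, 5): arr[2]=14 > arr[5]=3
(3, 4): arr[3]=10 > arr[4]=5
(3, 5): arr[3]=10 > arr[5]=3
(4, 5): arr[4]=5 > arr[5]=3

Total inversions: 9

The array has 9 inversion(s): (0,5), (1,4), (1,5), (2,3), (2,4), (2,5), (3,4), (3,5), (4,5). Each pair (i,j) satisfies i < j and arr[i] > arr[j].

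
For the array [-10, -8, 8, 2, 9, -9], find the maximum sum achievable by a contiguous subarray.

Using Kadane's algorithm on [-10, -8, 8, 2, 9, -9]:

Scanning through the array:
Position 1 (value -8): max_ending_here = -8, max_so_far = -8
Position 2 (value 8): max_ending_here = 8, max_so_far = 8
Position 3 (value 2): max_ending_here = 10, max_so_far = 10
Position 4 (value 9): max_ending_here = 19, max_so_far = 19
Position 5 (value -9): max_ending_here = 10, max_so_far = 19

Maximum subarray: [8, 2, 9]
Maximum sum: 19

The maximum subarray is [8, 2, 9] with sum 19. This subarray runs from index 2 to index 4.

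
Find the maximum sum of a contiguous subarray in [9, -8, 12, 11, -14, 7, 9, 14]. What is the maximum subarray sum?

Using Kadane's algorithm on [9, -8, 12, 11, -14, 7, 9, 14]:

Scanning through the array:
Position 1 (value -8): max_ending_here = 1, max_so_far = 9
Position 2 (value 12): max_ending_here = 13, max_so_far = 13
Position 3 (value 11): max_ending_here = 24, max_so_far = 24
Position 4 (value -14): max_ending_here = 10, max_so_far = 24
Position 5 (value 7): max_ending_here = 17, max_so_far = 24
Position 6 (value 9): max_ending_here = 26, max_so_far = 26
Position 7 (value 14): max_ending_here = 40, max_so_far = 40

Maximum subarray: [9, -8, 12, 11, -14, 7, 9, 14]
Maximum sum: 40

The maximum subarray is [9, -8, 12, 11, -14, 7, 9, 14] with sum 40. This subarray runs from index 0 to index 7.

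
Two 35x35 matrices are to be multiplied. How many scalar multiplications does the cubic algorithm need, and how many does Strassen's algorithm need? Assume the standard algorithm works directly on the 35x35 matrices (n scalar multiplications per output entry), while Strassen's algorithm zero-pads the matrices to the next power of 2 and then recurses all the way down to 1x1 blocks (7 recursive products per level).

Matrix multiplication for 35x35 matrices:

Strassen's algorithm requires power-of-2 dimensions. Pad 35x35 to 64x64 (next power of 2).

Standard algorithm: 35^3 = 42875 multiplications
Strassen's algorithm: 7^(log2(64)) = 7^6 = 117649 multiplications
Difference: 42875 - 117649 = -74774 (Strassen uses MORE here due to padding overhead — for small or just-over-power-of-2 n, padding can outweigh the per-level savings)

Standard: 42875 multiplications (35^3). Strassen: 117649 multiplications (7^6, after padding to 64x64). Strassen reduces 8 recursive multiplications to 7 at each level.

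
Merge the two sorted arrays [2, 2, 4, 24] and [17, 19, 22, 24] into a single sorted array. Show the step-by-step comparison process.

Merging process:

Compare 2 vs 17: take 2 from left. Merged: [2]
Compare 2 vs 17: take 2 from left. Merged: [2, 2]
Compare 4 vs 17: take 4 from left. Merged: [2, 2, 4]
Compare 24 vs 17: take 17 from right. Merged: [2, 2, 4, 17]
Compare 24 vs 19: take 19 from right. Merged: [2, 2, 4, 17, 19]
Compare 24 vs 22: take 22 from right. Merged: [2, 2, 4, 17, 19, 22]
Compare 24 vs 24: take 24 from left. Merged: [2, 2, 4, 17, 19, 22, 24]
Append remaining from right: [24]. Merged: [2, 2, 4, 17, 19, 22, 24, 24]

Final merged array: [2, 2, 4, 17, 19, 22, 24, 24]
Total comparisons: 7

The merged array is [2, 2, 4, 17, 19, 22, 24, 24], requiring 7 comparisons. The merge step runs in O(n) time where n is the total number of elements.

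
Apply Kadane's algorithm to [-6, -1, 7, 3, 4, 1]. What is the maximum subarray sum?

Using Kadane's algorithm on [-6, -1, 7, 3, 4, 1]:

Scanning through the array:
Position 1 (value -1): max_ending_here = -1, max_so_far = -1
Position 2 (value 7): max_ending_here = 7, max_so_far = 7
Position 3 (value 3): max_ending_here = 10, max_so_far = 10
Position 4 (value 4): max_ending_here = 14, max_so_far = 14
Position 5 (value 1): max_ending_here = 15, max_so_far = 15

Maximum subarray: [7, 3, 4, 1]
Maximum sum: 15

The maximum subarray is [7, 3, 4, 1] with sum 15. This subarray runs from index 2 to index 5.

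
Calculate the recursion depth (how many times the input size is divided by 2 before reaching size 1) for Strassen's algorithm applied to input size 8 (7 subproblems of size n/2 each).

For divide and conquer with division factor 2:

Problem sizes at each level:
Level 0: 8
Level 1: 4
Level 2: 2
Level 3: 1

The root is level 0 and the size-1 base case is level 3 (the tree spans levels 0 through 3, i.e. 4 levels counting the root), so the depth is the number of divisions: log_2(8) = 3

The recursion tree depth is log_2(8) = 3. At each level, the problem size is divided by 2, so it takes 3 divisions to reduce to a base case of size 1. The algorithm makes 7 recursive calls at each level.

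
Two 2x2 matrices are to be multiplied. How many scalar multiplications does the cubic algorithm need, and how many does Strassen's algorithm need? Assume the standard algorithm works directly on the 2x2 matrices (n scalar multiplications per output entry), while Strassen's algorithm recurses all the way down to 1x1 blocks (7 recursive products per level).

Matrix multiplication for 2x2 matrices:

Standard algorithm: 2^3 = 8 multiplications
Strassen's algorithm: 7^(log2(2)) = 7^1 = 7 multiplications
Savings: 8 - 7 = 1 multiplications

Standard: 8 multiplications (2^3). Strassen: 7 multiplications (7^1). Strassen reduces 8 recursive multiplications to 7 at each level.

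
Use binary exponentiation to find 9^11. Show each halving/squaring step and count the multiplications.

Computing 9^11 by squaring (build up from 9^1; each line after the first costs one multiplication):

9^1 = 9
9^2 = (9^1)^2 = 9^2 = 81
9^4 = (9^2)^2 = 81^2 = 6561
9^5 = 9 * 9^4 = 9 * 6561 = 59049
9^10 = (9^5)^2 = 59049^2 = 3486784401
9^11 = 9 * 9^10 = 9 * 3486784401 = 31381059609

Result: 31381059609
Multiplications needed: 5 (5 lines after 9^1)

9^11 = 31381059609. Using exponentiation by squaring, this requires 5 multiplications. The key idea: if the exponent is even, square the half-power; if odd, multiply by the base once.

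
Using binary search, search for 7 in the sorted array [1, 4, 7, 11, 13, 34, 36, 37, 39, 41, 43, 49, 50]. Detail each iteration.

Binary search for 7 in [1, 4, 7, 11, 13, 34, 36, 37, 39, 41, 43, 49, 50]:

lo=0, hi=12, mid=6, arr[mid]=36 -> 36 > 7, search left half
lo=0, hi=5, mid=2, arr[mid]=7 -> Found target at index 2!

Binary search finds 7 at index 2 after 2 comparisons. The search repeatedly halves the search space by comparing with the middle element.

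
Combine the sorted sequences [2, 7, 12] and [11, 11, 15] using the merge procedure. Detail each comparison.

Merging process:

Compare 2 vs 11: take 2 from left. Merged: [2]
Compare 7 vs 11: take 7 from left. Merged: [2, 7]
Compare 12 vs 11: take 11 from right. Merged: [2, 7, 11]
Compare 12 vs 11: take 11 from right. Merged: [2, 7, 11, 11]
Compare 12 vs 15: take 12 from left. Merged: [2, 7, 11, 11, 12]
Append remaining from right: [15]. Merged: [2, 7, 11, 11, 12, 15]

Final merged array: [2, 7, 11, 11, 12, 15]
Total comparisons: 5

The merged array is [2, 7, 11, 11, 12, 15], requiring 5 comparisons. The merge step runs in O(n) time where n is the total number of elements.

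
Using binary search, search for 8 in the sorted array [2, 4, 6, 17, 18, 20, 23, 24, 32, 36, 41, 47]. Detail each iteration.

Binary search for 8 in [2, 4, 6, 17, 18, 20, 23, 24, 32, 36, 41, 47]:

lo=0, hi=11, mid=5, arr[mid]=20 -> 20 > 8, search left half
lo=0, hi=4, mid=2, arr[mid]=6 -> 6 < 8, search right half
lo=3, hi=4, mid=3, arr[mid]=17 -> 17 > 8, search left half
lo=3 > hi=2, target 8 not found

Binary search determines that 8 is not in the array after 3 comparisons. The search space was exhausted without finding the target.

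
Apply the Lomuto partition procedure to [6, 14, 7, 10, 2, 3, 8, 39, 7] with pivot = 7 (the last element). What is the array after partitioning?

Lomuto partition with pivot = 7:

Initial array: [6, 14, 7, 10, 2, 3, 8, 39, 7]

arr[0]=6 <= 7: swap with position 0, array becomes [6, 14, 7, 10, 2, 3, 8, 39, 7]
arr[1]=14 > 7: no swap
arr[2]=7 <= 7: swap with position 1, array becomes [6, 7, 14, 10, 2, 3, 8, 39, 7]
arr[3]=10 > 7: no swap
arr[4]=2 <= 7: swap with position 2, array becomes [6, 7, 2, 10, 14, 3, 8, 39, 7]
arr[5]=3 <= 7: swap with position 3, array becomes [6, 7, 2, 3, 14, 10, 8, 39, 7]
arr[6]=8 > 7: no swap
arr[7]=39 > 7: no swap

Place pivot at position 4: [6, 7, 2, 3, 7, 10, 8, 39, 14]
Pivot position: 4

After partitioning with pivot 7, the array becomes [6, 7, 2, 3, 7, 10, 8, 39, 14]. The pivot is placed at index 4. All elements to the left of the pivot are <= 7, and all elements to the right are > 7.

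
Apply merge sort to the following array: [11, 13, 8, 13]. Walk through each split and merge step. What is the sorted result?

Merge sort trace:

Split: [11, 13, 8, 13] -> [11, 13] and [8, 13]
  Split: [11, 13] -> [11] and [13]
  Merge: [11] + [13] -> [11, 13]
  Split: [8, 13] -> [8] and [13]
  Merge: [8] + [13] -> [8, 13]
Merge: [11, 13] + [8, 13] -> [8, 11, 13, 13]

Final sorted array: [8, 11, 13, 13]

The merge sort proceeds by recursively splitting the array and merging sorted halves.
After all merges, the sorted array is [8, 11, 13, 13].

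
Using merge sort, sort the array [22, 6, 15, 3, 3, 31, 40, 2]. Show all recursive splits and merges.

Merge sort trace:

Split: [22, 6, 15, 3, 3, 31, 40, 2] -> [22, 6, 15, 3] and [3, 31, 40, 2]
  Split: [22, 6, 15, 3] -> [22, 6] and [15, 3]
    Split: [22, 6] -> [22] and [6]
    Merge: [22] + [6] -> [6, 22]
    Split: [15, 3] -> [15] and [3]
    Merge: [15] + [3] -> [3, 15]
  Merge: [6, 22] + [3, 15] -> [3, 6, 15, 22]
  Split: [3, 31, 40, 2] -> [3, 31] and [40, 2]
    Split: [3, 31] -> [3] and [31]
    Merge: [3] + [31] -> [3, 31]
    Split: [40, 2] -> [40] and [2]
    Merge: [40] + [2] -> [2, 40]
  Merge: [3, 31] + [2, 40] -> [2, 3, 31, 40]
Merge: [3, 6, 15, 22] + [2, 3, 31, 40] -> [2, 3, 3, 6, 15, 22, 31, 40]

Final sorted array: [2, 3, 3, 6, 15, 22, 31, 40]

The merge sort proceeds by recursively splitting the array and merging sorted halves.
After all merges, the sorted array is [2, 3, 3, 6, 15, 22, 31, 40].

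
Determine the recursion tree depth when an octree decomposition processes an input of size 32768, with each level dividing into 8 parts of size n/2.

For divide and conquer with division factor 2:

Problem sizes at each level:
Level 0: 32768
Level 1: 16384
Level 2: 8192
Level 3: 4096
Level 4: 2048
Level 5: 1024
Level 6: 512
Level 7: 256
Level 8: 128
Level 9: 64
Level 10: 32
Level 11: 16
Level 12: 8
Level 13: 4
Level 14: 2
Level 15: 1

The root is level 0 and the size-1 base case is level 15 (the tree spans levels 0 through 15, i.e. 16 levels counting the root), so the depth is the number of divisions: log_2(32768) = 15

The recursion tree depth is log_2(32768) = 15. At each level, the problem size is divided by 2, so it takes 15 divisions to reduce to a base case of size 1. The algorithm makes 8 recursive calls at each level.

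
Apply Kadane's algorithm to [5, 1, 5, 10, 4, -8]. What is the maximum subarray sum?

Using Kadane's algorithm on [5, 1, 5, 10, 4, -8]:

Scanning through the array:
Position 1 (value 1): max_ending_here = 6, max_so_far = 6
Position 2 (value 5): max_ending_here = 11, max_so_far = 11
Position 3 (value 10): max_ending_here = 21, max_so_far = 21
Position 4 (value 4): max_ending_here = 25, max_so_far = 25
Position 5 (value -8): max_ending_here = 17, max_so_far = 25

Maximum subarray: [5, 1, 5, 10, 4]
Maximum sum: 25

The maximum subarray is [5, 1, 5, 10, 4] with sum 25. This subarray runs from index 0 to index 4.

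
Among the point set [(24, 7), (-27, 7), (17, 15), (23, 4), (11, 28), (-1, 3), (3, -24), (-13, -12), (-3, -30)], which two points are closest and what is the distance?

Computing all pairwise distances among 9 points:

d((24, 7), (-27, 7)) = 51.0
d((24, 7), (17, 15)) = 10.6301
d((24, 7), (23, 4)) = 3.1623 <-- minimum
d((24, 7), (11, 28)) = 24.6982
d((24, 7), (-1, 3)) = 25.318
d((24, 7), (3, -24)) = 37.4433
d((24, 7), (-13, -12)) = 41.5933
d((24, 7), (-3, -30)) = 45.8039
d((-27, 7), (17, 15)) = 44.7214
d((-27, 7), (23, 4)) = 50.0899
d((-27, 7), (11, 28)) = 43.4166
d((-27, 7), (-1, 3)) = 26.3059
d((-27, 7), (3, -24)) = 43.1393
d((-27, 7), (-13, -12)) = 23.6008
d((-27, 7), (-3, -30)) = 44.1022
d((17, 15), (23, 4)) = 12.53
d((17, 15), (11, 28)) = 14.3178
d((17, 15), (-1, 3)) = 21.6333
d((17, 15), (3, -24)) = 41.4367
d((17, 15), (-13, -12)) = 40.3609
d((17, 15), (-3, -30)) = 49.2443
d((23, 4), (11, 28)) = 26.8328
d((23, 4), (-1, 3)) = 24.0208
d((23, 4), (3, -24)) = 34.4093
d((23, 4), (-13, -12)) = 39.3954
d((23, 4), (-3, -30)) = 42.8019
d((11, 28), (-1, 3)) = 27.7308
d((11, 28), (3, -24)) = 52.6118
d((11, 28), (-13, -12)) = 46.6476
d((11, 28), (-3, -30)) = 59.6657
d((-1, 3), (3, -24)) = 27.2947
d((-1, 3), (-13, -12)) = 19.2094
d((-1, 3), (-3, -30)) = 33.0606
d((3, -24), (-13, -12)) = 20.0
d((3, -24), (-3, -30)) = 8.4853
d((-13, -12), (-3, -30)) = 20.5913

Closest pair: (24, 7) and (23, 4) with distance 3.1623

The closest pair is (24, 7) and (23, 4) with Euclidean distance 3.1623. For 9 points, brute-force pairwise comparison is shown above. For large n, the divide-and-conquer algorithm (sort by x, recurse on halves, check the dividing strip) achieves O(n log n).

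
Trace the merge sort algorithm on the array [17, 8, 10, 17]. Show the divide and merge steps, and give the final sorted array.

Merge sort trace:

Split: [17, 8, 10, 17] -> [17, 8] and [10, 17]
  Split: [17, 8] -> [17] and [8]
  Merge: [17] + [8] -> [8, 17]
  Split: [10, 17] -> [10] and [17]
  Merge: [10] + [17] -> [10, 17]
Merge: [8, 17] + [10, 17] -> [8, 10, 17, 17]

Final sorted array: [8, 10, 17, 17]

The merge sort proceeds by recursively splitting the array and merging sorted halves.
After all merges, the sorted array is [8, 10, 17, 17].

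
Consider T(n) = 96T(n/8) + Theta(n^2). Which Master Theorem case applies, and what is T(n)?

Master Theorem for T(n) = 96T(n/8) + O(n^2):

a = 96, b = 8, c = 2
log_b(a) = log_8(96) = 2.1950

Case 1: c = 2 < log_8(96) = 2.1950
T(n) = O(n^(log_8 96))

For T(n) = 96T(n/8) + O(n^2): log_8(96) = 2.1950. This is Case 1 of the Master Theorem (c < log_b(a), work dominated by leaves), giving O(n^(log_8 96)).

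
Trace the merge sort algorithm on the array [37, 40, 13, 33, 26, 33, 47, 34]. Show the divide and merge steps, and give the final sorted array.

Merge sort trace:

Split: [37, 40, 13, 33, 26, 33, 47, 34] -> [37, 40, 13, 33] and [26, 33, 47, 34]
  Split: [37, 40, 13, 33] -> [37, 40] and [13, 33]
    Split: [37, 40] -> [37] and [40]
    Merge: [37] + [40] -> [37, 40]
    Split: [13, 33] -> [13] and [33]
    Merge: [13] + [33] -> [13, 33]
  Merge: [37, 40] + [13, 33] -> [13, 33, 37, 40]
  Split: [26, 33, 47, 34] -> [26, 33] and [47, 34]
    Split: [26, 33] -> [26] and [33]
    Merge: [26] + [33] -> [26, 33]
    Split: [47, 34] -> [47] and [34]
    Merge: [47] + [34] -> [34, 47]
  Merge: [26, 33] + [34, 47] -> [26, 33, 34, 47]
Merge: [13, 33, 37, 40] + [26, 33, 34, 47] -> [13, 26, 33, 33, 34, 37, 40, 47]

Final sorted array: [13, 26, 33, 33, 34, 37, 40, 47]

The merge sort proceeds by recursively splitting the array and merging sorted halves.
After all merges, the sorted array is [13, 26, 33, 33, 34, 37, 40, 47].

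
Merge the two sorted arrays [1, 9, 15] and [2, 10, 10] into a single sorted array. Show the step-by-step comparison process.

Merging process:

Compare 1 vs 2: take 1 from left. Merged: [1]
Compare 9 vs 2: take 2 from right. Merged: [1, 2]
Compare 9 vs 10: take 9 from left. Merged: [1, 2, 9]
Compare 15 vs 10: take 10 from right. Merged: [1, 2, 9, 10]
Compare 15 vs 10: take 10 from right. Merged: [1, 2, 9, 10, 10]
Append remaining from left: [15]. Merged: [1, 2, 9, 10, 10, 15]

Final merged array: [1, 2, 9, 10, 10, 15]
Total comparisons: 5

The merged array is [1, 2, 9, 10, 10, 15], requiring 5 comparisons. The merge step runs in O(n) time where n is the total number of elements.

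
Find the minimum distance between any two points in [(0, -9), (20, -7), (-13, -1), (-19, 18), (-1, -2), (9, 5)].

Computing all pairwise distances among 6 points:

d((0, -9), (20, -7)) = 20.0998
d((0, -9), (-13, -1)) = 15.2643
d((0, -9), (-19, 18)) = 33.0151
d((0, -9), (-1, -2)) = 7.0711 <-- minimum
d((0, -9), (9, 5)) = 16.6433
d((20, -7), (-13, -1)) = 33.541
d((20, -7), (-19, 18)) = 46.3249
d((20, -7), (-1, -2)) = 21.587
d((20, -7), (9, 5)) = 16.2788
d((-13, -1), (-19, 18)) = 19.9249
d((-13, -1), (-1, -2)) = 12.0416
d((-13, -1), (9, 5)) = 22.8035
d((-19, 18), (-1, -2)) = 26.9072
d((-19, 18), (9, 5)) = 30.8707
d((-1, -2), (9, 5)) = 12.2066

Closest pair: (0, -9) and (-1, -2) with distance 7.0711

The closest pair is (0, -9) and (-1, -2) with Euclidean distance 7.0711. For 6 points, brute-force pairwise comparison is shown above. For large n, the divide-and-conquer algorithm (sort by x, recurse on halves, check the dividing strip) achieves O(n log n).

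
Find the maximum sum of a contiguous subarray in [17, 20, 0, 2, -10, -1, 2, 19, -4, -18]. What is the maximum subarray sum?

Using Kadane's algorithm on [17, 20, 0, 2, -10, -1, 2, 19, -4, -18]:

Scanning through the array:
Position 1 (value 20): max_ending_here = 37, max_so_far = 37
Position 2 (value 0): max_ending_here = 37, max_so_far = 37
Position 3 (value 2): max_ending_here = 39, max_so_far = 39
Position 4 (value -10): max_ending_here = 29, max_so_far = 39
Position 5 (value -1): max_ending_here = 28, max_so_far = 39
Position 6 (value 2): max_ending_here = 30, max_so_far = 39
Position 7 (value 19): max_ending_here = 49, max_so_far = 49
Position 8 (value -4): max_ending_here = 45, max_so_far = 49
Position 9 (value -18): max_ending_here = 27, max_so_far = 49

Maximum subarray: [17, 20, 0, 2, -10, -1, 2, 19]
Maximum sum: 49

The maximum subarray is [17, 20, 0, 2, -10, -1, 2, 19] with sum 49. This subarray runs from index 0 to index 7.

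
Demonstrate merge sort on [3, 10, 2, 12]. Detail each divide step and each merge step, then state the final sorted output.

Merge sort trace:

Split: [3, 10, 2, 12] -> [3, 10] and [2, 12]
  Split: [3, 10] -> [3] and [10]
  Merge: [3] + [10] -> [3, 10]
  Split: [2, 12] -> [2] and [12]
  Merge: [2] + [12] -> [2, 12]
Merge: [3, 10] + [2, 12] -> [2, 3, 10, 12]

Final sorted array: [2, 3, 10, 12]

The merge sort proceeds by recursively splitting the array and merging sorted halves.
After all merges, the sorted array is [2, 3, 10, 12].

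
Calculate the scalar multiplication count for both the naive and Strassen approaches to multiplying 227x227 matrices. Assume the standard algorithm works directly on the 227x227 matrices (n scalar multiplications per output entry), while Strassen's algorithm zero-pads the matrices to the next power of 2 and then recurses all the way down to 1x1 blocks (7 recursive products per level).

Matrix multiplication for 227x227 matrices:

Strassen's algorithm requires power-of-2 dimensions. Pad 227x227 to 256x256 (next power of 2).

Standard algorithm: 227^3 = 11697083 multiplications
Strassen's algorithm: 7^(log2(256)) = 7^8 = 5764801 multiplications
Savings: 11697083 - 5764801 = 5932282 multiplications

Standard: 11697083 multiplications (227^3). Strassen: 5764801 multiplications (7^8, after padding to 256x256). Strassen reduces 8 recursive multiplications to 7 at each level.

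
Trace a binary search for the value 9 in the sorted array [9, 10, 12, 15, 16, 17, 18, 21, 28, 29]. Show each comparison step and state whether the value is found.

Binary search for 9 in [9, 10, 12, 15, 16, 17, 18, 21, 28, 29]:

lo=0, hi=9, mid=4, arr[mid]=16 -> 16 > 9, search left half
lo=0, hi=3, mid=1, arr[mid]=10 -> 10 > 9, search left half
lo=0, hi=0, mid=0, arr[mid]=9 -> Found target at index 0!

Binary search finds 9 at index 0 after 3 comparisons. The search repeatedly halves the search space by comparing with the middle element.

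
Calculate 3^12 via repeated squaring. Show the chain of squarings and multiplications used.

Computing 3^12 by squaring (build up from 3^1; each line after the first costs one multiplication):

3^1 = 3
3^2 = (3^1)^2 = 3^2 = 9
3^3 = 3 * 3^2 = 3 * 9 = 27
3^6 = (3^3)^2 = 27^2 = 729
3^12 = (3^6)^2 = 729^2 = 531441

Result: 531441
Multiplications needed: 4 (4 lines after 3^1)

3^12 = 531441. Using exponentiation by squaring, this requires 4 multiplications. The key idea: if the exponent is even, square the half-power; if odd, multiply by the base once.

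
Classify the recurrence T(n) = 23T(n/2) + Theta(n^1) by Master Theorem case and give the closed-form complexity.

Master Theorem for T(n) = 23T(n/2) + O(n^1):

a = 23, b = 2, c = 1
log_b(a) = log_2(23) = 4.5236

Case 1: c = 1 < log_2(23) = 4.5236
T(n) = O(n^(log_2 23))

For T(n) = 23T(n/2) + O(n^1): log_2(23) = 4.5236. This is Case 1 of the Master Theorem (c < log_b(a), work dominated by leaves), giving O(n^(log_2 23)).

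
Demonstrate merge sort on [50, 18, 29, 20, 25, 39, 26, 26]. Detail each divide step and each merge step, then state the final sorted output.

Merge sort trace:

Split: [50, 18, 29, 20, 25, 39, 26, 26] -> [50, 18, 29, 20] and [25, 39, 26, 26]
  Split: [50, 18, 29, 20] -> [50, 18] and [29, 20]
    Split: [50, 18] -> [50] and [18]
    Merge: [50] + [18] -> [18, 50]
    Split: [29, 20] -> [29] and [20]
    Merge: [29] + [20] -> [20, 29]
  Merge: [18, 50] + [20, 29] -> [18, 20, 29, 50]
  Split: [25, 39, 26, 26] -> [25, 39] and [26, 26]
    Split: [25, 39] -> [25] and [39]
    Merge: [25] + [39] -> [25, 39]
    Split: [26, 26] -> [26] and [26]
    Merge: [26] + [26] -> [26, 26]
  Merge: [25, 39] + [26, 26] -> [25, 26, 26, 39]
Merge: [18, 20, 29, 50] + [25, 26, 26, 39] -> [18, 20, 25, 26, 26, 29, 39, 50]

Final sorted array: [18, 20, 25, 26, 26, 29, 39, 50]

The merge sort proceeds by recursively splitting the array and merging sorted halves.
After all merges, the sorted array is [18, 20, 25, 26, 26, 29, 39, 50].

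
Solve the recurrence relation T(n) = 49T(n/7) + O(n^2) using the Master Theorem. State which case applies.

Master Theorem for T(n) = 49T(n/7) + O(n^2):

a = 49, b = 7, c = 2
log_b(a) = log_7(49) = 2.0000

Case 2: c = 2 = log_7(49) = 2.0000
T(n) = O(n^2 log n) = O(n^2 log n)

For T(n) = 49T(n/7) + O(n^2): log_7(49) = 2.0000. This is Case 2 of the Master Theorem (c = log_b(a), equal work at all levels), giving O(n^2 log n).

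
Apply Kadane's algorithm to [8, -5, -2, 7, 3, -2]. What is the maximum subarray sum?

Using Kadane's algorithm on [8, -5, -2, 7, 3, -2]:

Scanning through the array:
Position 1 (value -5): max_ending_here = 3, max_so_far = 8
Position 2 (value -2): max_ending_here = 1, max_so_far = 8
Position 3 (value 7): max_ending_here = 8, max_so_far = 8
Position 4 (value 3): max_ending_here = 11, max_so_far = 11
Position 5 (value -2): max_ending_here = 9, max_so_far = 11

Maximum subarray: [8, -5, -2, 7, 3]
Maximum sum: 11

The maximum subarray is [8, -5, -2, 7, 3] with sum 11. This subarray runs from index 0 to index 4.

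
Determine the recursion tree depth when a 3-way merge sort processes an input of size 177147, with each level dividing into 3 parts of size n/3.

For divide and conquer with division factor 3:

Problem sizes at each level:
Level 0: 177147
Level 1: 59049
Level 2: 19683
Level 3: 6561
Level 4: 2187
Level 5: 729
Level 6: 243
Level 7: 81
Level 8: 27
Level 9: 9
Level 10: 3
Level 11: 1

The root is level 0 and the size-1 base case is level 11 (the tree spans levels 0 through 11, i.e. 12 levels counting the root), so the depth is the number of divisions: log_3(177147) = 11

The recursion tree depth is log_3(177147) = 11. At each level, the problem size is divided by 3, so it takes 11 divisions to reduce to a base case of size 1. The algorithm makes 3 recursive calls at each level.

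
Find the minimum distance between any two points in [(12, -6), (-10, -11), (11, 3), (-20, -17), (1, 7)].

Computing all pairwise distances among 5 points:

d((12, -6), (-10, -11)) = 22.561
d((12, -6), (11, 3)) = 9.0554 <-- minimum
d((12, -6), (-20, -17)) = 33.8378
d((12, -6), (1, 7)) = 17.0294
d((-10, -11), (11, 3)) = 25.2389
d((-10, -11), (-20, -17)) = 11.6619
d((-10, -11), (1, 7)) = 21.095
d((11, 3), (-20, -17)) = 36.8917
d((11, 3), (1, 7)) = 10.7703
d((-20, -17), (1, 7)) = 31.8904

Closest pair: (12, -6) and (11, 3) with distance 9.0554

The closest pair is (12, -6) and (11, 3) with Euclidean distance 9.0554. For 5 points, brute-force pairwise comparison is shown above. For large n, the divide-and-conquer algorithm (sort by x, recurse on halves, check the dividing strip) achieves O(n log n).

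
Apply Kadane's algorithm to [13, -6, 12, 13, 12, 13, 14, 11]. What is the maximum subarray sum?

Using Kadane's algorithm on [13, -6, 12, 13, 12, 13, 14, 11]:

Scanning through the array:
Position 1 (value -6): max_ending_here = 7, max_so_far = 13
Position 2 (value 12): max_ending_here = 19, max_so_far = 19
Position 3 (value 13): max_ending_here = 32, max_so_far = 32
Position 4 (value 12): max_ending_here = 44, max_so_far = 44
Position 5 (value 13): max_ending_here = 57, max_so_far = 57
Position 6 (value 14): max_ending_here = 71, max_so_far = 71
Position 7 (value 11): max_ending_here = 82, max_so_far = 82

Maximum subarray: [13, -6, 12, 13, 12, 13, 14, 11]
Maximum sum: 82

The maximum subarray is [13, -6, 12, 13, 12, 13, 14, 11] with sum 82. This subarray runs from index 0 to index 7.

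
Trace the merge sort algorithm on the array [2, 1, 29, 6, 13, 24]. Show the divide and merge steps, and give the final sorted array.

Merge sort trace:

Split: [2, 1, 29, 6, 13, 24] -> [2, 1, 29] and [6, 13, 24]
  Split: [2, 1, 29] -> [2] and [1, 29]
    Split: [1, 29] -> [1] and [29]
    Merge: [1] + [29] -> [1, 29]
  Merge: [2] + [1, 29] -> [1, 2, 29]
  Split: [6, 13, 24] -> [6] and [13, 24]
    Split: [13, 24] -> [13] and [24]
    Merge: [13] + [24] -> [13, 24]
  Merge: [6] + [13, 24] -> [6, 13, 24]
Merge: [1, 2, 29] + [6, 13, 24] -> [1, 2, 6, 13, 24, 29]

Final sorted array: [1, 2, 6, 13, 24, 29]

The merge sort proceeds by recursively splitting the array and merging sorted halves.
After all merges, the sorted array is [1, 2, 6, 13, 24, 29].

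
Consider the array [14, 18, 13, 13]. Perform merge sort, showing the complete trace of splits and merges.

Merge sort trace:

Split: [14, 18, 13, 13] -> [14, 18] and [13, 13]
  Split: [14, 18] -> [14] and [18]
  Merge: [14] + [18] -> [14, 18]
  Split: [13, 13] -> [13] and [13]
  Merge: [13] + [13] -> [13, 13]
Merge: [14, 18] + [13, 13] -> [13, 13, 14, 18]

Final sorted array: [13, 13, 14, 18]

The merge sort proceeds by recursively splitting the array and merging sorted halves.
After all merges, the sorted array is [13, 13, 14, 18].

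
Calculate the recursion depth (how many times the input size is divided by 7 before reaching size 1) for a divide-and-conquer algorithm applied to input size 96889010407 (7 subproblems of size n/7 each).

For divide and conquer with division factor 7:

Problem sizes at each level:
Level 0: 96889010407
Level 1: 13841287201
Level 2: 1977326743
Level 3: 282475249
Level 4: 40353607
Level 5: 5764801
Level 6: 823543
Level 7: 117649
Level 8: 16807
Level 9: 2401
Level 10: 343
Level 11: 49
Level 12: 7
Level 13: 1

The root is level 0 and the size-1 base case is level 13 (the tree spans levels 0 through 13, i.e. 14 levels counting the root), so the depth is the number of divisions: log_7(96889010407) = 13

The recursion tree depth is log_7(96889010407) = 13. At each level, the problem size is divided by 7, so it takes 13 divisions to reduce to a base case of size 1. The algorithm makes 7 recursive calls at each level.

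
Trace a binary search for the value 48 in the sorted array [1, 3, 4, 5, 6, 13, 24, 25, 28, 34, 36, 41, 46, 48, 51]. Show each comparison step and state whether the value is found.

Binary search for 48 in [1, 3, 4, 5, 6, 13, 24, 25, 28, 34, 36, 41, 46, 48, 51]:

lo=0, hi=14, mid=7, arr[mid]=25 -> 25 < 48, search right half
lo=8, hi=14, mid=11, arr[mid]=41 -> 41 < 48, search right half
lo=12, hi=14, mid=13, arr[mid]=48 -> Found target at index 13!

Binary search finds 48 at index 13 after 3 comparisons. The search repeatedly halves the search space by comparing with the middle element.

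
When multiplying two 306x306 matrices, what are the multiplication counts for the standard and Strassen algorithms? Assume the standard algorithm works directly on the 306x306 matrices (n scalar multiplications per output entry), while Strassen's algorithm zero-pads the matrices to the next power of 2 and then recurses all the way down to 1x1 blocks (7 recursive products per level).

Matrix multiplication for 306x306 matrices:

Strassen's algorithm requires power-of-2 dimensions. Pad 306x306 to 512x512 (next power of 2).

Standard algorithm: 306^3 = 28652616 multiplications
Strassen's algorithm: 7^(log2(512)) = 7^9 = 40353607 multiplications
Difference: 28652616 - 40353607 = -11700991 (Strassen uses MORE here due to padding overhead — for small or just-over-power-of-2 n, padding can outweigh the per-level savings)

Standard: 28652616 multiplications (306^3). Strassen: 40353607 multiplications (7^9, after padding to 512x512). Strassen reduces 8 recursive multiplications to 7 at each level.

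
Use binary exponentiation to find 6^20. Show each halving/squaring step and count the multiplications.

Computing 6^20 by squaring (build up from 6^1; each line after the first costs one multiplication):

6^1 = 6
6^2 = (6^1)^2 = 6^2 = 36
6^4 = (6^2)^2 = 36^2 = 1296
6^5 = 6 * 6^4 = 6 * 1296 = 7776
6^10 = (6^5)^2 = 7776^2 = 60466176
6^20 = (6^10)^2 = 60466176^2 = 3656158440062976

Result: 3656158440062976
Multiplications needed: 5 (5 lines after 6^1)

6^20 = 3656158440062976. Using exponentiation by squaring, this requires 5 multiplications. The key idea: if the exponent is even, square the half-power; if odd, multiply by the base once.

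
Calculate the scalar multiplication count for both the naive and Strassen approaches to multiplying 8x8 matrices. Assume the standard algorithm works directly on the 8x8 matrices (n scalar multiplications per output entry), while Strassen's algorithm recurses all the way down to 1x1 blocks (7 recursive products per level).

Matrix multiplication for 8x8 matrices:

Standard algorithm: 8^3 = 512 multiplications
Strassen's algorithm: 7^(log2(8)) = 7^3 = 343 multiplications
Savings: 512 - 343 = 169 multiplications

Standard: 512 multiplications (8^3). Strassen: 343 multiplications (7^3). Strassen reduces 8 recursive multiplications to 7 at each level.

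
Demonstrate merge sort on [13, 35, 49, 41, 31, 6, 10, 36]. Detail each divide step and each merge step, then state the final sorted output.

Merge sort trace:

Split: [13, 35, 49, 41, 31, 6, 10, 36] -> [13, 35, 49, 41] and [31, 6, 10, 36]
  Split: [13, 35, 49, 41] -> [13, 35] and [49, 41]
    Split: [13, 35] -> [13] and [35]
    Merge: [13] + [35] -> [13, 35]
    Split: [49, 41] -> [49] and [41]
    Merge: [49] + [41] -> [41, 49]
  Merge: [13, 35] + [41, 49] -> [13, 35, 41, 49]
  Split: [31, 6, 10, 36] -> [31, 6] and [10, 36]
    Split: [31, 6] -> [31] and [6]
    Merge: [31] + [6] -> [6, 31]
    Split: [10, 36] -> [10] and [36]
    Merge: [10] + [36] -> [10, 36]
  Merge: [6, 31] + [10, 36] -> [6, 10, 31, 36]
Merge: [13, 35, 41, 49] + [6, 10, 31, 36] -> [6, 10, 13, 31, 35, 36, 41, 49]

Final sorted array: [6, 10, 13, 31, 35, 36, 41, 49]

The merge sort proceeds by recursively splitting the array and merging sorted halves.
After all merges, the sorted array is [6, 10, 13, 31, 35, 36, 41, 49].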